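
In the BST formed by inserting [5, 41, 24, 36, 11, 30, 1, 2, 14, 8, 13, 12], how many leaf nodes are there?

Tree built from: [5, 41, 24, 36, 11, 30, 1, 2, 14, 8, 13, 12]
Tree (level-order array): [5, 1, 41, None, 2, 24, None, None, None, 11, 36, 8, 14, 30, None, None, None, 13, None, None, None, 12]
Rule: A leaf has 0 children.
Per-node child counts:
  node 5: 2 child(ren)
  node 1: 1 child(ren)
  node 2: 0 child(ren)
  node 41: 1 child(ren)
  node 24: 2 child(ren)
  node 11: 2 child(ren)
  node 8: 0 child(ren)
  node 14: 1 child(ren)
  node 13: 1 child(ren)
  node 12: 0 child(ren)
  node 36: 1 child(ren)
  node 30: 0 child(ren)
Matching nodes: [2, 8, 12, 30]
Count of leaf nodes: 4


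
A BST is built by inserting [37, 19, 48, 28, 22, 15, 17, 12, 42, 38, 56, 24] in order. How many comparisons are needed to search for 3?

Search path for 3: 37 -> 19 -> 15 -> 12
Found: False
Comparisons: 4


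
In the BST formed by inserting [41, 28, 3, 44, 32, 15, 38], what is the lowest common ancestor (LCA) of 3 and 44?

Tree insertion order: [41, 28, 3, 44, 32, 15, 38]
Tree (level-order array): [41, 28, 44, 3, 32, None, None, None, 15, None, 38]
In a BST, the LCA of p=3, q=44 is the first node v on the
root-to-leaf path with p <= v <= q (go left if both < v, right if both > v).
Walk from root:
  at 41: 3 <= 41 <= 44, this is the LCA
LCA = 41


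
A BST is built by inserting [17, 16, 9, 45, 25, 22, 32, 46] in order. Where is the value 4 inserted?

Starting tree (level order): [17, 16, 45, 9, None, 25, 46, None, None, 22, 32]
Insertion path: 17 -> 16 -> 9
Result: insert 4 as left child of 9
Final tree (level order): [17, 16, 45, 9, None, 25, 46, 4, None, 22, 32]


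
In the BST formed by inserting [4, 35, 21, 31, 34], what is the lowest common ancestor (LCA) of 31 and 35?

Tree insertion order: [4, 35, 21, 31, 34]
Tree (level-order array): [4, None, 35, 21, None, None, 31, None, 34]
In a BST, the LCA of p=31, q=35 is the first node v on the
root-to-leaf path with p <= v <= q (go left if both < v, right if both > v).
Walk from root:
  at 4: both 31 and 35 > 4, go right
  at 35: 31 <= 35 <= 35, this is the LCA
LCA = 35


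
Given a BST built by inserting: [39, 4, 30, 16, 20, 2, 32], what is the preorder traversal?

Tree insertion order: [39, 4, 30, 16, 20, 2, 32]
Tree (level-order array): [39, 4, None, 2, 30, None, None, 16, 32, None, 20]
Preorder traversal: [39, 4, 2, 30, 16, 20, 32]


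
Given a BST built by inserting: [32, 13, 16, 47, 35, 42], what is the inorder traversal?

Tree insertion order: [32, 13, 16, 47, 35, 42]
Tree (level-order array): [32, 13, 47, None, 16, 35, None, None, None, None, 42]
Inorder traversal: [13, 16, 32, 35, 42, 47]


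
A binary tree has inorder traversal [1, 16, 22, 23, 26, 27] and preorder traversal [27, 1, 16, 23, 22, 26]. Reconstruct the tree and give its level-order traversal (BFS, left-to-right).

Inorder:  [1, 16, 22, 23, 26, 27]
Preorder: [27, 1, 16, 23, 22, 26]
Algorithm: preorder visits root first, so consume preorder in order;
for each root, split the current inorder slice at that value into
left-subtree inorder and right-subtree inorder, then recurse.
Recursive splits:
  root=27; inorder splits into left=[1, 16, 22, 23, 26], right=[]
  root=1; inorder splits into left=[], right=[16, 22, 23, 26]
  root=16; inorder splits into left=[], right=[22, 23, 26]
  root=23; inorder splits into left=[22], right=[26]
  root=22; inorder splits into left=[], right=[]
  root=26; inorder splits into left=[], right=[]
Reconstructed level-order: [27, 1, 16, 23, 22, 26]


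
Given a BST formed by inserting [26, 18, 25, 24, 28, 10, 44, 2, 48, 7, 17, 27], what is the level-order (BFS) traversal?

Tree insertion order: [26, 18, 25, 24, 28, 10, 44, 2, 48, 7, 17, 27]
Tree (level-order array): [26, 18, 28, 10, 25, 27, 44, 2, 17, 24, None, None, None, None, 48, None, 7]
BFS from the root, enqueuing left then right child of each popped node:
  queue [26] -> pop 26, enqueue [18, 28], visited so far: [26]
  queue [18, 28] -> pop 18, enqueue [10, 25], visited so far: [26, 18]
  queue [28, 10, 25] -> pop 28, enqueue [27, 44], visited so far: [26, 18, 28]
  queue [10, 25, 27, 44] -> pop 10, enqueue [2, 17], visited so far: [26, 18, 28, 10]
  queue [25, 27, 44, 2, 17] -> pop 25, enqueue [24], visited so far: [26, 18, 28, 10, 25]
  queue [27, 44, 2, 17, 24] -> pop 27, enqueue [none], visited so far: [26, 18, 28, 10, 25, 27]
  queue [44, 2, 17, 24] -> pop 44, enqueue [48], visited so far: [26, 18, 28, 10, 25, 27, 44]
  queue [2, 17, 24, 48] -> pop 2, enqueue [7], visited so far: [26, 18, 28, 10, 25, 27, 44, 2]
  queue [17, 24, 48, 7] -> pop 17, enqueue [none], visited so far: [26, 18, 28, 10, 25, 27, 44, 2, 17]
  queue [24, 48, 7] -> pop 24, enqueue [none], visited so far: [26, 18, 28, 10, 25, 27, 44, 2, 17, 24]
  queue [48, 7] -> pop 48, enqueue [none], visited so far: [26, 18, 28, 10, 25, 27, 44, 2, 17, 24, 48]
  queue [7] -> pop 7, enqueue [none], visited so far: [26, 18, 28, 10, 25, 27, 44, 2, 17, 24, 48, 7]
Result: [26, 18, 28, 10, 25, 27, 44, 2, 17, 24, 48, 7]


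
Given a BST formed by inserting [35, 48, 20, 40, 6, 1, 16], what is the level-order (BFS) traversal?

Tree insertion order: [35, 48, 20, 40, 6, 1, 16]
Tree (level-order array): [35, 20, 48, 6, None, 40, None, 1, 16]
BFS from the root, enqueuing left then right child of each popped node:
  queue [35] -> pop 35, enqueue [20, 48], visited so far: [35]
  queue [20, 48] -> pop 20, enqueue [6], visited so far: [35, 20]
  queue [48, 6] -> pop 48, enqueue [40], visited so far: [35, 20, 48]
  queue [6, 40] -> pop 6, enqueue [1, 16], visited so far: [35, 20, 48, 6]
  queue [40, 1, 16] -> pop 40, enqueue [none], visited so far: [35, 20, 48, 6, 40]
  queue [1, 16] -> pop 1, enqueue [none], visited so far: [35, 20, 48, 6, 40, 1]
  queue [16] -> pop 16, enqueue [none], visited so far: [35, 20, 48, 6, 40, 1, 16]
Result: [35, 20, 48, 6, 40, 1, 16]


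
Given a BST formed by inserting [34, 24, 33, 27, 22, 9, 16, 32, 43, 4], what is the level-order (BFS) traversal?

Tree insertion order: [34, 24, 33, 27, 22, 9, 16, 32, 43, 4]
Tree (level-order array): [34, 24, 43, 22, 33, None, None, 9, None, 27, None, 4, 16, None, 32]
BFS from the root, enqueuing left then right child of each popped node:
  queue [34] -> pop 34, enqueue [24, 43], visited so far: [34]
  queue [24, 43] -> pop 24, enqueue [22, 33], visited so far: [34, 24]
  queue [43, 22, 33] -> pop 43, enqueue [none], visited so far: [34, 24, 43]
  queue [22, 33] -> pop 22, enqueue [9], visited so far: [34, 24, 43, 22]
  queue [33, 9] -> pop 33, enqueue [27], visited so far: [34, 24, 43, 22, 33]
  queue [9, 27] -> pop 9, enqueue [4, 16], visited so far: [34, 24, 43, 22, 33, 9]
  queue [27, 4, 16] -> pop 27, enqueue [32], visited so far: [34, 24, 43, 22, 33, 9, 27]
  queue [4, 16, 32] -> pop 4, enqueue [none], visited so far: [34, 24, 43, 22, 33, 9, 27, 4]
  queue [16, 32] -> pop 16, enqueue [none], visited so far: [34, 24, 43, 22, 33, 9, 27, 4, 16]
  queue [32] -> pop 32, enqueue [none], visited so far: [34, 24, 43, 22, 33, 9, 27, 4, 16, 32]
Result: [34, 24, 43, 22, 33, 9, 27, 4, 16, 32]


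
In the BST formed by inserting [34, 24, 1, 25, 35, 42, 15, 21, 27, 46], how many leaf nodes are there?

Tree built from: [34, 24, 1, 25, 35, 42, 15, 21, 27, 46]
Tree (level-order array): [34, 24, 35, 1, 25, None, 42, None, 15, None, 27, None, 46, None, 21]
Rule: A leaf has 0 children.
Per-node child counts:
  node 34: 2 child(ren)
  node 24: 2 child(ren)
  node 1: 1 child(ren)
  node 15: 1 child(ren)
  node 21: 0 child(ren)
  node 25: 1 child(ren)
  node 27: 0 child(ren)
  node 35: 1 child(ren)
  node 42: 1 child(ren)
  node 46: 0 child(ren)
Matching nodes: [21, 27, 46]
Count of leaf nodes: 3


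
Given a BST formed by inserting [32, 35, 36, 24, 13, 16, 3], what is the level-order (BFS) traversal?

Tree insertion order: [32, 35, 36, 24, 13, 16, 3]
Tree (level-order array): [32, 24, 35, 13, None, None, 36, 3, 16]
BFS from the root, enqueuing left then right child of each popped node:
  queue [32] -> pop 32, enqueue [24, 35], visited so far: [32]
  queue [24, 35] -> pop 24, enqueue [13], visited so far: [32, 24]
  queue [35, 13] -> pop 35, enqueue [36], visited so far: [32, 24, 35]
  queue [13, 36] -> pop 13, enqueue [3, 16], visited so far: [32, 24, 35, 13]
  queue [36, 3, 16] -> pop 36, enqueue [none], visited so far: [32, 24, 35, 13, 36]
  queue [3, 16] -> pop 3, enqueue [none], visited so far: [32, 24, 35, 13, 36, 3]
  queue [16] -> pop 16, enqueue [none], visited so far: [32, 24, 35, 13, 36, 3, 16]
Result: [32, 24, 35, 13, 36, 3, 16]


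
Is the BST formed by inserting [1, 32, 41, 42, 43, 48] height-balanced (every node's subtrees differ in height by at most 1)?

Tree (level-order array): [1, None, 32, None, 41, None, 42, None, 43, None, 48]
Definition: a tree is height-balanced if, at every node, |h(left) - h(right)| <= 1 (empty subtree has height -1).
Bottom-up per-node check:
  node 48: h_left=-1, h_right=-1, diff=0 [OK], height=0
  node 43: h_left=-1, h_right=0, diff=1 [OK], height=1
  node 42: h_left=-1, h_right=1, diff=2 [FAIL (|-1-1|=2 > 1)], height=2
  node 41: h_left=-1, h_right=2, diff=3 [FAIL (|-1-2|=3 > 1)], height=3
  node 32: h_left=-1, h_right=3, diff=4 [FAIL (|-1-3|=4 > 1)], height=4
  node 1: h_left=-1, h_right=4, diff=5 [FAIL (|-1-4|=5 > 1)], height=5
Node 42 violates the condition: |-1 - 1| = 2 > 1.
Result: Not balanced


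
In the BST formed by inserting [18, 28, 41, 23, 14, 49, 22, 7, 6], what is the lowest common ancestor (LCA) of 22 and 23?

Tree insertion order: [18, 28, 41, 23, 14, 49, 22, 7, 6]
Tree (level-order array): [18, 14, 28, 7, None, 23, 41, 6, None, 22, None, None, 49]
In a BST, the LCA of p=22, q=23 is the first node v on the
root-to-leaf path with p <= v <= q (go left if both < v, right if both > v).
Walk from root:
  at 18: both 22 and 23 > 18, go right
  at 28: both 22 and 23 < 28, go left
  at 23: 22 <= 23 <= 23, this is the LCA
LCA = 23


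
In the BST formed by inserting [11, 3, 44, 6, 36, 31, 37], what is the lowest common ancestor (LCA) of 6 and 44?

Tree insertion order: [11, 3, 44, 6, 36, 31, 37]
Tree (level-order array): [11, 3, 44, None, 6, 36, None, None, None, 31, 37]
In a BST, the LCA of p=6, q=44 is the first node v on the
root-to-leaf path with p <= v <= q (go left if both < v, right if both > v).
Walk from root:
  at 11: 6 <= 11 <= 44, this is the LCA
LCA = 11


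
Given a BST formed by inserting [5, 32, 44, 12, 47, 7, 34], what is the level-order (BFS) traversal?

Tree insertion order: [5, 32, 44, 12, 47, 7, 34]
Tree (level-order array): [5, None, 32, 12, 44, 7, None, 34, 47]
BFS from the root, enqueuing left then right child of each popped node:
  queue [5] -> pop 5, enqueue [32], visited so far: [5]
  queue [32] -> pop 32, enqueue [12, 44], visited so far: [5, 32]
  queue [12, 44] -> pop 12, enqueue [7], visited so far: [5, 32, 12]
  queue [44, 7] -> pop 44, enqueue [34, 47], visited so far: [5, 32, 12, 44]
  queue [7, 34, 47] -> pop 7, enqueue [none], visited so far: [5, 32, 12, 44, 7]
  queue [34, 47] -> pop 34, enqueue [none], visited so far: [5, 32, 12, 44, 7, 34]
  queue [47] -> pop 47, enqueue [none], visited so far: [5, 32, 12, 44, 7, 34, 47]
Result: [5, 32, 12, 44, 7, 34, 47]


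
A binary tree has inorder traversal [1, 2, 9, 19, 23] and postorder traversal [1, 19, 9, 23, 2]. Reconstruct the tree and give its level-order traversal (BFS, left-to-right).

Inorder:   [1, 2, 9, 19, 23]
Postorder: [1, 19, 9, 23, 2]
Algorithm: postorder visits root last, so walk postorder right-to-left;
each value is the root of the current inorder slice — split it at that
value, recurse on the right subtree first, then the left.
Recursive splits:
  root=2; inorder splits into left=[1], right=[9, 19, 23]
  root=23; inorder splits into left=[9, 19], right=[]
  root=9; inorder splits into left=[], right=[19]
  root=19; inorder splits into left=[], right=[]
  root=1; inorder splits into left=[], right=[]
Reconstructed level-order: [2, 1, 23, 9, 19]


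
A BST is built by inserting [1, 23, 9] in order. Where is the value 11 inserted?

Starting tree (level order): [1, None, 23, 9]
Insertion path: 1 -> 23 -> 9
Result: insert 11 as right child of 9
Final tree (level order): [1, None, 23, 9, None, None, 11]


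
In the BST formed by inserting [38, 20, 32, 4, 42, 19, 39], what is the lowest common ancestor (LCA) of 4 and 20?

Tree insertion order: [38, 20, 32, 4, 42, 19, 39]
Tree (level-order array): [38, 20, 42, 4, 32, 39, None, None, 19]
In a BST, the LCA of p=4, q=20 is the first node v on the
root-to-leaf path with p <= v <= q (go left if both < v, right if both > v).
Walk from root:
  at 38: both 4 and 20 < 38, go left
  at 20: 4 <= 20 <= 20, this is the LCA
LCA = 20


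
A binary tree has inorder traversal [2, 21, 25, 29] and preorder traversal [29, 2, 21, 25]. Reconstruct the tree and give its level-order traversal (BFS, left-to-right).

Inorder:  [2, 21, 25, 29]
Preorder: [29, 2, 21, 25]
Algorithm: preorder visits root first, so consume preorder in order;
for each root, split the current inorder slice at that value into
left-subtree inorder and right-subtree inorder, then recurse.
Recursive splits:
  root=29; inorder splits into left=[2, 21, 25], right=[]
  root=2; inorder splits into left=[], right=[21, 25]
  root=21; inorder splits into left=[], right=[25]
  root=25; inorder splits into left=[], right=[]
Reconstructed level-order: [29, 2, 21, 25]


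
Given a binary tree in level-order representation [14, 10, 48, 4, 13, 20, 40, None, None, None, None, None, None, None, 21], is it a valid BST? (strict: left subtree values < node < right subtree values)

Level-order array: [14, 10, 48, 4, 13, 20, 40, None, None, None, None, None, None, None, 21]
Validate using subtree bounds (lo, hi): at each node, require lo < value < hi,
then recurse left with hi=value and right with lo=value.
Preorder trace (stopping at first violation):
  at node 14 with bounds (-inf, +inf): OK
  at node 10 with bounds (-inf, 14): OK
  at node 4 with bounds (-inf, 10): OK
  at node 13 with bounds (10, 14): OK
  at node 48 with bounds (14, +inf): OK
  at node 20 with bounds (14, 48): OK
  at node 40 with bounds (48, +inf): VIOLATION
Node 40 violates its bound: not (48 < 40 < +inf).
Result: Not a valid BST


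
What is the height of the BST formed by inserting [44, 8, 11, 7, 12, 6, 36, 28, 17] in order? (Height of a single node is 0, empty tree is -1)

Insertion order: [44, 8, 11, 7, 12, 6, 36, 28, 17]
Tree (level-order array): [44, 8, None, 7, 11, 6, None, None, 12, None, None, None, 36, 28, None, 17]
Compute height bottom-up (empty subtree = -1):
  height(6) = 1 + max(-1, -1) = 0
  height(7) = 1 + max(0, -1) = 1
  height(17) = 1 + max(-1, -1) = 0
  height(28) = 1 + max(0, -1) = 1
  height(36) = 1 + max(1, -1) = 2
  height(12) = 1 + max(-1, 2) = 3
  height(11) = 1 + max(-1, 3) = 4
  height(8) = 1 + max(1, 4) = 5
  height(44) = 1 + max(5, -1) = 6
Height = 6


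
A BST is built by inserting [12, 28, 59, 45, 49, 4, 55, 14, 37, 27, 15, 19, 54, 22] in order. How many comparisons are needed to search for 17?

Search path for 17: 12 -> 28 -> 14 -> 27 -> 15 -> 19
Found: False
Comparisons: 6


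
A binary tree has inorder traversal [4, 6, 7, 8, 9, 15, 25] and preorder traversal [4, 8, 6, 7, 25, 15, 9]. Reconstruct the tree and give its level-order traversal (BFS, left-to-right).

Inorder:  [4, 6, 7, 8, 9, 15, 25]
Preorder: [4, 8, 6, 7, 25, 15, 9]
Algorithm: preorder visits root first, so consume preorder in order;
for each root, split the current inorder slice at that value into
left-subtree inorder and right-subtree inorder, then recurse.
Recursive splits:
  root=4; inorder splits into left=[], right=[6, 7, 8, 9, 15, 25]
  root=8; inorder splits into left=[6, 7], right=[9, 15, 25]
  root=6; inorder splits into left=[], right=[7]
  root=7; inorder splits into left=[], right=[]
  root=25; inorder splits into left=[9, 15], right=[]
  root=15; inorder splits into left=[9], right=[]
  root=9; inorder splits into left=[], right=[]
Reconstructed level-order: [4, 8, 6, 25, 7, 15, 9]


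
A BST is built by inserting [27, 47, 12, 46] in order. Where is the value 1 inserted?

Starting tree (level order): [27, 12, 47, None, None, 46]
Insertion path: 27 -> 12
Result: insert 1 as left child of 12
Final tree (level order): [27, 12, 47, 1, None, 46]


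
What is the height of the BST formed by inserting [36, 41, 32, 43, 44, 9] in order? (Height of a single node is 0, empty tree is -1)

Insertion order: [36, 41, 32, 43, 44, 9]
Tree (level-order array): [36, 32, 41, 9, None, None, 43, None, None, None, 44]
Compute height bottom-up (empty subtree = -1):
  height(9) = 1 + max(-1, -1) = 0
  height(32) = 1 + max(0, -1) = 1
  height(44) = 1 + max(-1, -1) = 0
  height(43) = 1 + max(-1, 0) = 1
  height(41) = 1 + max(-1, 1) = 2
  height(36) = 1 + max(1, 2) = 3
Height = 3


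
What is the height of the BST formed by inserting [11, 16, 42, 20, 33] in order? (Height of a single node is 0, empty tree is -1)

Insertion order: [11, 16, 42, 20, 33]
Tree (level-order array): [11, None, 16, None, 42, 20, None, None, 33]
Compute height bottom-up (empty subtree = -1):
  height(33) = 1 + max(-1, -1) = 0
  height(20) = 1 + max(-1, 0) = 1
  height(42) = 1 + max(1, -1) = 2
  height(16) = 1 + max(-1, 2) = 3
  height(11) = 1 + max(-1, 3) = 4
Height = 4


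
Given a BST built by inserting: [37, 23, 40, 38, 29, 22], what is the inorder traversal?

Tree insertion order: [37, 23, 40, 38, 29, 22]
Tree (level-order array): [37, 23, 40, 22, 29, 38]
Inorder traversal: [22, 23, 29, 37, 38, 40]


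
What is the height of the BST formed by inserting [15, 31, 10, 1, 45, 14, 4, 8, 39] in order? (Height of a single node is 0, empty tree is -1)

Insertion order: [15, 31, 10, 1, 45, 14, 4, 8, 39]
Tree (level-order array): [15, 10, 31, 1, 14, None, 45, None, 4, None, None, 39, None, None, 8]
Compute height bottom-up (empty subtree = -1):
  height(8) = 1 + max(-1, -1) = 0
  height(4) = 1 + max(-1, 0) = 1
  height(1) = 1 + max(-1, 1) = 2
  height(14) = 1 + max(-1, -1) = 0
  height(10) = 1 + max(2, 0) = 3
  height(39) = 1 + max(-1, -1) = 0
  height(45) = 1 + max(0, -1) = 1
  height(31) = 1 + max(-1, 1) = 2
  height(15) = 1 + max(3, 2) = 4
Height = 4


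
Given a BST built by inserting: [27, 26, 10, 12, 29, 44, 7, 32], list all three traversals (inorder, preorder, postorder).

Tree insertion order: [27, 26, 10, 12, 29, 44, 7, 32]
Tree (level-order array): [27, 26, 29, 10, None, None, 44, 7, 12, 32]
Inorder (L, root, R): [7, 10, 12, 26, 27, 29, 32, 44]
Preorder (root, L, R): [27, 26, 10, 7, 12, 29, 44, 32]
Postorder (L, R, root): [7, 12, 10, 26, 32, 44, 29, 27]


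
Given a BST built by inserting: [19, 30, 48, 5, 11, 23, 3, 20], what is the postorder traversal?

Tree insertion order: [19, 30, 48, 5, 11, 23, 3, 20]
Tree (level-order array): [19, 5, 30, 3, 11, 23, 48, None, None, None, None, 20]
Postorder traversal: [3, 11, 5, 20, 23, 48, 30, 19]


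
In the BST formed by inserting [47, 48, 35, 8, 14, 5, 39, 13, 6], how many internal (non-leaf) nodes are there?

Tree built from: [47, 48, 35, 8, 14, 5, 39, 13, 6]
Tree (level-order array): [47, 35, 48, 8, 39, None, None, 5, 14, None, None, None, 6, 13]
Rule: An internal node has at least one child.
Per-node child counts:
  node 47: 2 child(ren)
  node 35: 2 child(ren)
  node 8: 2 child(ren)
  node 5: 1 child(ren)
  node 6: 0 child(ren)
  node 14: 1 child(ren)
  node 13: 0 child(ren)
  node 39: 0 child(ren)
  node 48: 0 child(ren)
Matching nodes: [47, 35, 8, 5, 14]
Count of internal (non-leaf) nodes: 5


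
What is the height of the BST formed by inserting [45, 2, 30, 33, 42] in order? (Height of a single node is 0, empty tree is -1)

Insertion order: [45, 2, 30, 33, 42]
Tree (level-order array): [45, 2, None, None, 30, None, 33, None, 42]
Compute height bottom-up (empty subtree = -1):
  height(42) = 1 + max(-1, -1) = 0
  height(33) = 1 + max(-1, 0) = 1
  height(30) = 1 + max(-1, 1) = 2
  height(2) = 1 + max(-1, 2) = 3
  height(45) = 1 + max(3, -1) = 4
Height = 4


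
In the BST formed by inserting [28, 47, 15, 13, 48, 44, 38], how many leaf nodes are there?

Tree built from: [28, 47, 15, 13, 48, 44, 38]
Tree (level-order array): [28, 15, 47, 13, None, 44, 48, None, None, 38]
Rule: A leaf has 0 children.
Per-node child counts:
  node 28: 2 child(ren)
  node 15: 1 child(ren)
  node 13: 0 child(ren)
  node 47: 2 child(ren)
  node 44: 1 child(ren)
  node 38: 0 child(ren)
  node 48: 0 child(ren)
Matching nodes: [13, 38, 48]
Count of leaf nodes: 3


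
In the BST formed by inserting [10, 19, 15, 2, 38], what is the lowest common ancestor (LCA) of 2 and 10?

Tree insertion order: [10, 19, 15, 2, 38]
Tree (level-order array): [10, 2, 19, None, None, 15, 38]
In a BST, the LCA of p=2, q=10 is the first node v on the
root-to-leaf path with p <= v <= q (go left if both < v, right if both > v).
Walk from root:
  at 10: 2 <= 10 <= 10, this is the LCA
LCA = 10


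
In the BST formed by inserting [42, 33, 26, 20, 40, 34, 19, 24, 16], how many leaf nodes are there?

Tree built from: [42, 33, 26, 20, 40, 34, 19, 24, 16]
Tree (level-order array): [42, 33, None, 26, 40, 20, None, 34, None, 19, 24, None, None, 16]
Rule: A leaf has 0 children.
Per-node child counts:
  node 42: 1 child(ren)
  node 33: 2 child(ren)
  node 26: 1 child(ren)
  node 20: 2 child(ren)
  node 19: 1 child(ren)
  node 16: 0 child(ren)
  node 24: 0 child(ren)
  node 40: 1 child(ren)
  node 34: 0 child(ren)
Matching nodes: [16, 24, 34]
Count of leaf nodes: 3


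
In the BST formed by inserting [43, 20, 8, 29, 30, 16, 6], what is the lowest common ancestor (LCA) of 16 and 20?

Tree insertion order: [43, 20, 8, 29, 30, 16, 6]
Tree (level-order array): [43, 20, None, 8, 29, 6, 16, None, 30]
In a BST, the LCA of p=16, q=20 is the first node v on the
root-to-leaf path with p <= v <= q (go left if both < v, right if both > v).
Walk from root:
  at 43: both 16 and 20 < 43, go left
  at 20: 16 <= 20 <= 20, this is the LCA
LCA = 20


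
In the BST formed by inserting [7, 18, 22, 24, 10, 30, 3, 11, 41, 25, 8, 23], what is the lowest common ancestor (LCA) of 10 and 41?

Tree insertion order: [7, 18, 22, 24, 10, 30, 3, 11, 41, 25, 8, 23]
Tree (level-order array): [7, 3, 18, None, None, 10, 22, 8, 11, None, 24, None, None, None, None, 23, 30, None, None, 25, 41]
In a BST, the LCA of p=10, q=41 is the first node v on the
root-to-leaf path with p <= v <= q (go left if both < v, right if both > v).
Walk from root:
  at 7: both 10 and 41 > 7, go right
  at 18: 10 <= 18 <= 41, this is the LCA
LCA = 18


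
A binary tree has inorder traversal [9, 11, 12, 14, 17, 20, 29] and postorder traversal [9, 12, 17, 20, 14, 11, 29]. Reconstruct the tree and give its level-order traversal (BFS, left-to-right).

Inorder:   [9, 11, 12, 14, 17, 20, 29]
Postorder: [9, 12, 17, 20, 14, 11, 29]
Algorithm: postorder visits root last, so walk postorder right-to-left;
each value is the root of the current inorder slice — split it at that
value, recurse on the right subtree first, then the left.
Recursive splits:
  root=29; inorder splits into left=[9, 11, 12, 14, 17, 20], right=[]
  root=11; inorder splits into left=[9], right=[12, 14, 17, 20]
  root=14; inorder splits into left=[12], right=[17, 20]
  root=20; inorder splits into left=[17], right=[]
  root=17; inorder splits into left=[], right=[]
  root=12; inorder splits into left=[], right=[]
  root=9; inorder splits into left=[], right=[]
Reconstructed level-order: [29, 11, 9, 14, 12, 20, 17]


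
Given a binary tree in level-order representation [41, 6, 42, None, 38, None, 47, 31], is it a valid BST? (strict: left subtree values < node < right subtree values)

Level-order array: [41, 6, 42, None, 38, None, 47, 31]
Validate using subtree bounds (lo, hi): at each node, require lo < value < hi,
then recurse left with hi=value and right with lo=value.
Preorder trace (stopping at first violation):
  at node 41 with bounds (-inf, +inf): OK
  at node 6 with bounds (-inf, 41): OK
  at node 38 with bounds (6, 41): OK
  at node 31 with bounds (6, 38): OK
  at node 42 with bounds (41, +inf): OK
  at node 47 with bounds (42, +inf): OK
No violation found at any node.
Result: Valid BST


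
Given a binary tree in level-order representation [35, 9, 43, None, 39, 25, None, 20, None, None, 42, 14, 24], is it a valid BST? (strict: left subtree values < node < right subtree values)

Level-order array: [35, 9, 43, None, 39, 25, None, 20, None, None, 42, 14, 24]
Validate using subtree bounds (lo, hi): at each node, require lo < value < hi,
then recurse left with hi=value and right with lo=value.
Preorder trace (stopping at first violation):
  at node 35 with bounds (-inf, +inf): OK
  at node 9 with bounds (-inf, 35): OK
  at node 39 with bounds (9, 35): VIOLATION
Node 39 violates its bound: not (9 < 39 < 35).
Result: Not a valid BST


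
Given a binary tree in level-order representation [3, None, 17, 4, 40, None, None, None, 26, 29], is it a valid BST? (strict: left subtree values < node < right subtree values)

Level-order array: [3, None, 17, 4, 40, None, None, None, 26, 29]
Validate using subtree bounds (lo, hi): at each node, require lo < value < hi,
then recurse left with hi=value and right with lo=value.
Preorder trace (stopping at first violation):
  at node 3 with bounds (-inf, +inf): OK
  at node 17 with bounds (3, +inf): OK
  at node 4 with bounds (3, 17): OK
  at node 40 with bounds (17, +inf): OK
  at node 26 with bounds (40, +inf): VIOLATION
Node 26 violates its bound: not (40 < 26 < +inf).
Result: Not a valid BST


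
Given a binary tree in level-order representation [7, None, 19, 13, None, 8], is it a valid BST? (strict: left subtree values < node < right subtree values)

Level-order array: [7, None, 19, 13, None, 8]
Validate using subtree bounds (lo, hi): at each node, require lo < value < hi,
then recurse left with hi=value and right with lo=value.
Preorder trace (stopping at first violation):
  at node 7 with bounds (-inf, +inf): OK
  at node 19 with bounds (7, +inf): OK
  at node 13 with bounds (7, 19): OK
  at node 8 with bounds (7, 13): OK
No violation found at any node.
Result: Valid BST


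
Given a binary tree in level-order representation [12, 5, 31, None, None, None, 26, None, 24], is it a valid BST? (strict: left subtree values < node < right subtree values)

Level-order array: [12, 5, 31, None, None, None, 26, None, 24]
Validate using subtree bounds (lo, hi): at each node, require lo < value < hi,
then recurse left with hi=value and right with lo=value.
Preorder trace (stopping at first violation):
  at node 12 with bounds (-inf, +inf): OK
  at node 5 with bounds (-inf, 12): OK
  at node 31 with bounds (12, +inf): OK
  at node 26 with bounds (31, +inf): VIOLATION
Node 26 violates its bound: not (31 < 26 < +inf).
Result: Not a valid BST


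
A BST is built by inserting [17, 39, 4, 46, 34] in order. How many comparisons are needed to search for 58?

Search path for 58: 17 -> 39 -> 46
Found: False
Comparisons: 3


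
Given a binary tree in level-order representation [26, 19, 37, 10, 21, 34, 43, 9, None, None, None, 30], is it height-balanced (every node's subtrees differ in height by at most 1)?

Tree (level-order array): [26, 19, 37, 10, 21, 34, 43, 9, None, None, None, 30]
Definition: a tree is height-balanced if, at every node, |h(left) - h(right)| <= 1 (empty subtree has height -1).
Bottom-up per-node check:
  node 9: h_left=-1, h_right=-1, diff=0 [OK], height=0
  node 10: h_left=0, h_right=-1, diff=1 [OK], height=1
  node 21: h_left=-1, h_right=-1, diff=0 [OK], height=0
  node 19: h_left=1, h_right=0, diff=1 [OK], height=2
  node 30: h_left=-1, h_right=-1, diff=0 [OK], height=0
  node 34: h_left=0, h_right=-1, diff=1 [OK], height=1
  node 43: h_left=-1, h_right=-1, diff=0 [OK], height=0
  node 37: h_left=1, h_right=0, diff=1 [OK], height=2
  node 26: h_left=2, h_right=2, diff=0 [OK], height=3
All nodes satisfy the balance condition.
Result: Balanced


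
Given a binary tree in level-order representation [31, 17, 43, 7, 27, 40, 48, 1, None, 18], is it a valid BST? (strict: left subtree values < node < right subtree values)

Level-order array: [31, 17, 43, 7, 27, 40, 48, 1, None, 18]
Validate using subtree bounds (lo, hi): at each node, require lo < value < hi,
then recurse left with hi=value and right with lo=value.
Preorder trace (stopping at first violation):
  at node 31 with bounds (-inf, +inf): OK
  at node 17 with bounds (-inf, 31): OK
  at node 7 with bounds (-inf, 17): OK
  at node 1 with bounds (-inf, 7): OK
  at node 27 with bounds (17, 31): OK
  at node 18 with bounds (17, 27): OK
  at node 43 with bounds (31, +inf): OK
  at node 40 with bounds (31, 43): OK
  at node 48 with bounds (43, +inf): OK
No violation found at any node.
Result: Valid BST


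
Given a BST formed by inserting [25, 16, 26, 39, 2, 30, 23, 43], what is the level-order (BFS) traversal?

Tree insertion order: [25, 16, 26, 39, 2, 30, 23, 43]
Tree (level-order array): [25, 16, 26, 2, 23, None, 39, None, None, None, None, 30, 43]
BFS from the root, enqueuing left then right child of each popped node:
  queue [25] -> pop 25, enqueue [16, 26], visited so far: [25]
  queue [16, 26] -> pop 16, enqueue [2, 23], visited so far: [25, 16]
  queue [26, 2, 23] -> pop 26, enqueue [39], visited so far: [25, 16, 26]
  queue [2, 23, 39] -> pop 2, enqueue [none], visited so far: [25, 16, 26, 2]
  queue [23, 39] -> pop 23, enqueue [none], visited so far: [25, 16, 26, 2, 23]
  queue [39] -> pop 39, enqueue [30, 43], visited so far: [25, 16, 26, 2, 23, 39]
  queue [30, 43] -> pop 30, enqueue [none], visited so far: [25, 16, 26, 2, 23, 39, 30]
  queue [43] -> pop 43, enqueue [none], visited so far: [25, 16, 26, 2, 23, 39, 30, 43]
Result: [25, 16, 26, 2, 23, 39, 30, 43]


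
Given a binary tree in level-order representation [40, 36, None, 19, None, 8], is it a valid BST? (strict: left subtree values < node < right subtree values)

Level-order array: [40, 36, None, 19, None, 8]
Validate using subtree bounds (lo, hi): at each node, require lo < value < hi,
then recurse left with hi=value and right with lo=value.
Preorder trace (stopping at first violation):
  at node 40 with bounds (-inf, +inf): OK
  at node 36 with bounds (-inf, 40): OK
  at node 19 with bounds (-inf, 36): OK
  at node 8 with bounds (-inf, 19): OK
No violation found at any node.
Result: Valid BST


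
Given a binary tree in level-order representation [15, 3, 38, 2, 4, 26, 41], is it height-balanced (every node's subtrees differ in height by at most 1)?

Tree (level-order array): [15, 3, 38, 2, 4, 26, 41]
Definition: a tree is height-balanced if, at every node, |h(left) - h(right)| <= 1 (empty subtree has height -1).
Bottom-up per-node check:
  node 2: h_left=-1, h_right=-1, diff=0 [OK], height=0
  node 4: h_left=-1, h_right=-1, diff=0 [OK], height=0
  node 3: h_left=0, h_right=0, diff=0 [OK], height=1
  node 26: h_left=-1, h_right=-1, diff=0 [OK], height=0
  node 41: h_left=-1, h_right=-1, diff=0 [OK], height=0
  node 38: h_left=0, h_right=0, diff=0 [OK], height=1
  node 15: h_left=1, h_right=1, diff=0 [OK], height=2
All nodes satisfy the balance condition.
Result: Balanced


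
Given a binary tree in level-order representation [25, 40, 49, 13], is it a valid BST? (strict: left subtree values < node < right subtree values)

Level-order array: [25, 40, 49, 13]
Validate using subtree bounds (lo, hi): at each node, require lo < value < hi,
then recurse left with hi=value and right with lo=value.
Preorder trace (stopping at first violation):
  at node 25 with bounds (-inf, +inf): OK
  at node 40 with bounds (-inf, 25): VIOLATION
Node 40 violates its bound: not (-inf < 40 < 25).
Result: Not a valid BST


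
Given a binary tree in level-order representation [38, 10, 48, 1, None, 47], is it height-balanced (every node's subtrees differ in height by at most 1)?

Tree (level-order array): [38, 10, 48, 1, None, 47]
Definition: a tree is height-balanced if, at every node, |h(left) - h(right)| <= 1 (empty subtree has height -1).
Bottom-up per-node check:
  node 1: h_left=-1, h_right=-1, diff=0 [OK], height=0
  node 10: h_left=0, h_right=-1, diff=1 [OK], height=1
  node 47: h_left=-1, h_right=-1, diff=0 [OK], height=0
  node 48: h_left=0, h_right=-1, diff=1 [OK], height=1
  node 38: h_left=1, h_right=1, diff=0 [OK], height=2
All nodes satisfy the balance condition.
Result: Balanced


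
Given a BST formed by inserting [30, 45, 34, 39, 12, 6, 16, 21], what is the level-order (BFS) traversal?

Tree insertion order: [30, 45, 34, 39, 12, 6, 16, 21]
Tree (level-order array): [30, 12, 45, 6, 16, 34, None, None, None, None, 21, None, 39]
BFS from the root, enqueuing left then right child of each popped node:
  queue [30] -> pop 30, enqueue [12, 45], visited so far: [30]
  queue [12, 45] -> pop 12, enqueue [6, 16], visited so far: [30, 12]
  queue [45, 6, 16] -> pop 45, enqueue [34], visited so far: [30, 12, 45]
  queue [6, 16, 34] -> pop 6, enqueue [none], visited so far: [30, 12, 45, 6]
  queue [16, 34] -> pop 16, enqueue [21], visited so far: [30, 12, 45, 6, 16]
  queue [34, 21] -> pop 34, enqueue [39], visited so far: [30, 12, 45, 6, 16, 34]
  queue [21, 39] -> pop 21, enqueue [none], visited so far: [30, 12, 45, 6, 16, 34, 21]
  queue [39] -> pop 39, enqueue [none], visited so far: [30, 12, 45, 6, 16, 34, 21, 39]
Result: [30, 12, 45, 6, 16, 34, 21, 39]


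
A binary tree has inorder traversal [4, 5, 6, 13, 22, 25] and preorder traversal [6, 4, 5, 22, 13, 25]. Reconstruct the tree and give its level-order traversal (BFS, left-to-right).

Inorder:  [4, 5, 6, 13, 22, 25]
Preorder: [6, 4, 5, 22, 13, 25]
Algorithm: preorder visits root first, so consume preorder in order;
for each root, split the current inorder slice at that value into
left-subtree inorder and right-subtree inorder, then recurse.
Recursive splits:
  root=6; inorder splits into left=[4, 5], right=[13, 22, 25]
  root=4; inorder splits into left=[], right=[5]
  root=5; inorder splits into left=[], right=[]
  root=22; inorder splits into left=[13], right=[25]
  root=13; inorder splits into left=[], right=[]
  root=25; inorder splits into left=[], right=[]
Reconstructed level-order: [6, 4, 22, 5, 13, 25]


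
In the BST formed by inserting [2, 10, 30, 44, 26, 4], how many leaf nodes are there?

Tree built from: [2, 10, 30, 44, 26, 4]
Tree (level-order array): [2, None, 10, 4, 30, None, None, 26, 44]
Rule: A leaf has 0 children.
Per-node child counts:
  node 2: 1 child(ren)
  node 10: 2 child(ren)
  node 4: 0 child(ren)
  node 30: 2 child(ren)
  node 26: 0 child(ren)
  node 44: 0 child(ren)
Matching nodes: [4, 26, 44]
Count of leaf nodes: 3


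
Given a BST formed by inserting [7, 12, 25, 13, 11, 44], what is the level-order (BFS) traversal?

Tree insertion order: [7, 12, 25, 13, 11, 44]
Tree (level-order array): [7, None, 12, 11, 25, None, None, 13, 44]
BFS from the root, enqueuing left then right child of each popped node:
  queue [7] -> pop 7, enqueue [12], visited so far: [7]
  queue [12] -> pop 12, enqueue [11, 25], visited so far: [7, 12]
  queue [11, 25] -> pop 11, enqueue [none], visited so far: [7, 12, 11]
  queue [25] -> pop 25, enqueue [13, 44], visited so far: [7, 12, 11, 25]
  queue [13, 44] -> pop 13, enqueue [none], visited so far: [7, 12, 11, 25, 13]
  queue [44] -> pop 44, enqueue [none], visited so far: [7, 12, 11, 25, 13, 44]
Result: [7, 12, 11, 25, 13, 44]


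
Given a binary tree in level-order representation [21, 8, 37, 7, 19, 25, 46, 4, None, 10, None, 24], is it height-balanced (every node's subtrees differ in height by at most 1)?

Tree (level-order array): [21, 8, 37, 7, 19, 25, 46, 4, None, 10, None, 24]
Definition: a tree is height-balanced if, at every node, |h(left) - h(right)| <= 1 (empty subtree has height -1).
Bottom-up per-node check:
  node 4: h_left=-1, h_right=-1, diff=0 [OK], height=0
  node 7: h_left=0, h_right=-1, diff=1 [OK], height=1
  node 10: h_left=-1, h_right=-1, diff=0 [OK], height=0
  node 19: h_left=0, h_right=-1, diff=1 [OK], height=1
  node 8: h_left=1, h_right=1, diff=0 [OK], height=2
  node 24: h_left=-1, h_right=-1, diff=0 [OK], height=0
  node 25: h_left=0, h_right=-1, diff=1 [OK], height=1
  node 46: h_left=-1, h_right=-1, diff=0 [OK], height=0
  node 37: h_left=1, h_right=0, diff=1 [OK], height=2
  node 21: h_left=2, h_right=2, diff=0 [OK], height=3
All nodes satisfy the balance condition.
Result: Balanced


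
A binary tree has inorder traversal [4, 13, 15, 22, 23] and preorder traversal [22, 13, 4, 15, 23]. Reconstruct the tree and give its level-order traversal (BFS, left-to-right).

Inorder:  [4, 13, 15, 22, 23]
Preorder: [22, 13, 4, 15, 23]
Algorithm: preorder visits root first, so consume preorder in order;
for each root, split the current inorder slice at that value into
left-subtree inorder and right-subtree inorder, then recurse.
Recursive splits:
  root=22; inorder splits into left=[4, 13, 15], right=[23]
  root=13; inorder splits into left=[4], right=[15]
  root=4; inorder splits into left=[], right=[]
  root=15; inorder splits into left=[], right=[]
  root=23; inorder splits into left=[], right=[]
Reconstructed level-order: [22, 13, 23, 4, 15]


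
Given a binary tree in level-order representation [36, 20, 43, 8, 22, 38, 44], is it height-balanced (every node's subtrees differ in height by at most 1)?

Tree (level-order array): [36, 20, 43, 8, 22, 38, 44]
Definition: a tree is height-balanced if, at every node, |h(left) - h(right)| <= 1 (empty subtree has height -1).
Bottom-up per-node check:
  node 8: h_left=-1, h_right=-1, diff=0 [OK], height=0
  node 22: h_left=-1, h_right=-1, diff=0 [OK], height=0
  node 20: h_left=0, h_right=0, diff=0 [OK], height=1
  node 38: h_left=-1, h_right=-1, diff=0 [OK], height=0
  node 44: h_left=-1, h_right=-1, diff=0 [OK], height=0
  node 43: h_left=0, h_right=0, diff=0 [OK], height=1
  node 36: h_left=1, h_right=1, diff=0 [OK], height=2
All nodes satisfy the balance condition.
Result: Balanced


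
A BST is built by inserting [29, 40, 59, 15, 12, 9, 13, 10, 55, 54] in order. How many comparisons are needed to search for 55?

Search path for 55: 29 -> 40 -> 59 -> 55
Found: True
Comparisons: 4


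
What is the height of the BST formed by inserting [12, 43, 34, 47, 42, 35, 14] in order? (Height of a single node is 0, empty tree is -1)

Insertion order: [12, 43, 34, 47, 42, 35, 14]
Tree (level-order array): [12, None, 43, 34, 47, 14, 42, None, None, None, None, 35]
Compute height bottom-up (empty subtree = -1):
  height(14) = 1 + max(-1, -1) = 0
  height(35) = 1 + max(-1, -1) = 0
  height(42) = 1 + max(0, -1) = 1
  height(34) = 1 + max(0, 1) = 2
  height(47) = 1 + max(-1, -1) = 0
  height(43) = 1 + max(2, 0) = 3
  height(12) = 1 + max(-1, 3) = 4
Height = 4


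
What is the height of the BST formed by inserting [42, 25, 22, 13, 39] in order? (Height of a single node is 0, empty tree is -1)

Insertion order: [42, 25, 22, 13, 39]
Tree (level-order array): [42, 25, None, 22, 39, 13]
Compute height bottom-up (empty subtree = -1):
  height(13) = 1 + max(-1, -1) = 0
  height(22) = 1 + max(0, -1) = 1
  height(39) = 1 + max(-1, -1) = 0
  height(25) = 1 + max(1, 0) = 2
  height(42) = 1 + max(2, -1) = 3
Height = 3


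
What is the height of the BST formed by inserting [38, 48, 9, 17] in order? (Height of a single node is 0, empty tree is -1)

Insertion order: [38, 48, 9, 17]
Tree (level-order array): [38, 9, 48, None, 17]
Compute height bottom-up (empty subtree = -1):
  height(17) = 1 + max(-1, -1) = 0
  height(9) = 1 + max(-1, 0) = 1
  height(48) = 1 + max(-1, -1) = 0
  height(38) = 1 + max(1, 0) = 2
Height = 2


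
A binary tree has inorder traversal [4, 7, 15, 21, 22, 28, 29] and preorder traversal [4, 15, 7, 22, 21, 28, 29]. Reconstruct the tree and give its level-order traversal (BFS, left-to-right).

Inorder:  [4, 7, 15, 21, 22, 28, 29]
Preorder: [4, 15, 7, 22, 21, 28, 29]
Algorithm: preorder visits root first, so consume preorder in order;
for each root, split the current inorder slice at that value into
left-subtree inorder and right-subtree inorder, then recurse.
Recursive splits:
  root=4; inorder splits into left=[], right=[7, 15, 21, 22, 28, 29]
  root=15; inorder splits into left=[7], right=[21, 22, 28, 29]
  root=7; inorder splits into left=[], right=[]
  root=22; inorder splits into left=[21], right=[28, 29]
  root=21; inorder splits into left=[], right=[]
  root=28; inorder splits into left=[], right=[29]
  root=29; inorder splits into left=[], right=[]
Reconstructed level-order: [4, 15, 7, 22, 21, 28, 29]
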